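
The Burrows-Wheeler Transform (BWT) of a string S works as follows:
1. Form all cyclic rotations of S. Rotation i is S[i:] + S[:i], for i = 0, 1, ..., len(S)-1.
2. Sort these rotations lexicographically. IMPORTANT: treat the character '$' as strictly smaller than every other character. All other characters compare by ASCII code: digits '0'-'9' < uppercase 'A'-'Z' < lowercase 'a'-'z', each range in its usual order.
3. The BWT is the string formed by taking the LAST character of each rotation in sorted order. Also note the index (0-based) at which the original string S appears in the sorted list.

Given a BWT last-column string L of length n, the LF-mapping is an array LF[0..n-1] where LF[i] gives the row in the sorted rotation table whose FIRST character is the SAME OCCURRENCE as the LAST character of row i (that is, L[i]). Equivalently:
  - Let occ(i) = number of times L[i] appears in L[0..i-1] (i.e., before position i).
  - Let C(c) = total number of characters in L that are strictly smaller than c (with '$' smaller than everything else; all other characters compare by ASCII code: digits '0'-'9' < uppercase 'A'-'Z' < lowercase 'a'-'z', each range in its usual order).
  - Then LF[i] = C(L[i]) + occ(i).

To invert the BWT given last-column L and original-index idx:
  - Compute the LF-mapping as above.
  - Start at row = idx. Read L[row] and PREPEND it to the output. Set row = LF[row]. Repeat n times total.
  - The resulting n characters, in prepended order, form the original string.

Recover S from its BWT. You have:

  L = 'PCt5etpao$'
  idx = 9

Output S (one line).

Answer: teapotC5P$

Derivation:
LF mapping: 3 2 8 1 5 9 7 4 6 0
Walk LF starting at row 9, prepending L[row]:
  step 1: row=9, L[9]='$', prepend. Next row=LF[9]=0
  step 2: row=0, L[0]='P', prepend. Next row=LF[0]=3
  step 3: row=3, L[3]='5', prepend. Next row=LF[3]=1
  step 4: row=1, L[1]='C', prepend. Next row=LF[1]=2
  step 5: row=2, L[2]='t', prepend. Next row=LF[2]=8
  step 6: row=8, L[8]='o', prepend. Next row=LF[8]=6
  step 7: row=6, L[6]='p', prepend. Next row=LF[6]=7
  step 8: row=7, L[7]='a', prepend. Next row=LF[7]=4
  step 9: row=4, L[4]='e', prepend. Next row=LF[4]=5
  step 10: row=5, L[5]='t', prepend. Next row=LF[5]=9
Reversed output: teapotC5P$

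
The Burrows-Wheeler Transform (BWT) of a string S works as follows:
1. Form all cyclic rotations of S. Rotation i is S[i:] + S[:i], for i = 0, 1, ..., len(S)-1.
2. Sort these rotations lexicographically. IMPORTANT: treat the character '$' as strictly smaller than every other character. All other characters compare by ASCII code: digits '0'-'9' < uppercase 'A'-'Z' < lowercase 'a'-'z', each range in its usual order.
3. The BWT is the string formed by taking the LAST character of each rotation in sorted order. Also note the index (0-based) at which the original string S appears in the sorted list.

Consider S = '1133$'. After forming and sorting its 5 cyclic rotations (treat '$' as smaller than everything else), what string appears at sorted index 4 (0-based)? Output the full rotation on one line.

Answer: 33$11

Derivation:
All 5 rotations (rotation i = S[i:]+S[:i]):
  rot[0] = 1133$
  rot[1] = 133$1
  rot[2] = 33$11
  rot[3] = 3$113
  rot[4] = $1133
Sorted (with $ < everything):
  sorted[0] = $1133
  sorted[1] = 1133$
  sorted[2] = 133$1
  sorted[3] = 3$113
  sorted[4] = 33$11
sorted[4] = 33$11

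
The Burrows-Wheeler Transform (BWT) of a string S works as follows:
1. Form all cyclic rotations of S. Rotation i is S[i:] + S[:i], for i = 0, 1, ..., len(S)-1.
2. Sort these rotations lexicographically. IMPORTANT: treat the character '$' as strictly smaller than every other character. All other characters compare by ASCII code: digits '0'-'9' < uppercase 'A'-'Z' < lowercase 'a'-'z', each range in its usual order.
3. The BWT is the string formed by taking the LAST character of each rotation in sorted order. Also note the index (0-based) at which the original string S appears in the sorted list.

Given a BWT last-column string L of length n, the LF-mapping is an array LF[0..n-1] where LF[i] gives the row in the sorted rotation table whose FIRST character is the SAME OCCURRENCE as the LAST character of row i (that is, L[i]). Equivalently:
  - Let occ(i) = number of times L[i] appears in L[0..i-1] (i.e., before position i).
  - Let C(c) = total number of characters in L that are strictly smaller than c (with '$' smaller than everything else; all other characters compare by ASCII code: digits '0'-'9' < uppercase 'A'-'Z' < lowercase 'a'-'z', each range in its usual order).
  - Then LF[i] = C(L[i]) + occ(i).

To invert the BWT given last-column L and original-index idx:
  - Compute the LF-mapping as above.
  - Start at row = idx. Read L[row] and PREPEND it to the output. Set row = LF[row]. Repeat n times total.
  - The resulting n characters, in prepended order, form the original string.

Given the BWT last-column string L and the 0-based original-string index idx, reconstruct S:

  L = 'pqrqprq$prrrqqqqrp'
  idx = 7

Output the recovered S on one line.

Answer: qqpqrpprrqrqrqrqp$

Derivation:
LF mapping: 1 5 12 6 2 13 7 0 3 14 15 16 8 9 10 11 17 4
Walk LF starting at row 7, prepending L[row]:
  step 1: row=7, L[7]='$', prepend. Next row=LF[7]=0
  step 2: row=0, L[0]='p', prepend. Next row=LF[0]=1
  step 3: row=1, L[1]='q', prepend. Next row=LF[1]=5
  step 4: row=5, L[5]='r', prepend. Next row=LF[5]=13
  step 5: row=13, L[13]='q', prepend. Next row=LF[13]=9
  step 6: row=9, L[9]='r', prepend. Next row=LF[9]=14
  step 7: row=14, L[14]='q', prepend. Next row=LF[14]=10
  step 8: row=10, L[10]='r', prepend. Next row=LF[10]=15
  step 9: row=15, L[15]='q', prepend. Next row=LF[15]=11
  step 10: row=11, L[11]='r', prepend. Next row=LF[11]=16
  step 11: row=16, L[16]='r', prepend. Next row=LF[16]=17
  step 12: row=17, L[17]='p', prepend. Next row=LF[17]=4
  step 13: row=4, L[4]='p', prepend. Next row=LF[4]=2
  step 14: row=2, L[2]='r', prepend. Next row=LF[2]=12
  step 15: row=12, L[12]='q', prepend. Next row=LF[12]=8
  step 16: row=8, L[8]='p', prepend. Next row=LF[8]=3
  step 17: row=3, L[3]='q', prepend. Next row=LF[3]=6
  step 18: row=6, L[6]='q', prepend. Next row=LF[6]=7
Reversed output: qqpqrpprrqrqrqrqp$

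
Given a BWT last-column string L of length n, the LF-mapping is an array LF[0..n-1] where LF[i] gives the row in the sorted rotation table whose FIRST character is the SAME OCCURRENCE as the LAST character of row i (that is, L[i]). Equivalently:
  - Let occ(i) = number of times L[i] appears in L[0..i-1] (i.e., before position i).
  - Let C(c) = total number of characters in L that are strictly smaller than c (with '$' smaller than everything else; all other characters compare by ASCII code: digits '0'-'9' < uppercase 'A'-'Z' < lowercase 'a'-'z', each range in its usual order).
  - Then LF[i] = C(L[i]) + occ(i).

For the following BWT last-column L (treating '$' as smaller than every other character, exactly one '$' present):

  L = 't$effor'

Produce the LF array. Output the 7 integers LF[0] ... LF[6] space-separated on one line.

Answer: 6 0 1 2 3 4 5

Derivation:
Char counts: '$':1, 'e':1, 'f':2, 'o':1, 'r':1, 't':1
C (first-col start): C('$')=0, C('e')=1, C('f')=2, C('o')=4, C('r')=5, C('t')=6
L[0]='t': occ=0, LF[0]=C('t')+0=6+0=6
L[1]='$': occ=0, LF[1]=C('$')+0=0+0=0
L[2]='e': occ=0, LF[2]=C('e')+0=1+0=1
L[3]='f': occ=0, LF[3]=C('f')+0=2+0=2
L[4]='f': occ=1, LF[4]=C('f')+1=2+1=3
L[5]='o': occ=0, LF[5]=C('o')+0=4+0=4
L[6]='r': occ=0, LF[6]=C('r')+0=5+0=5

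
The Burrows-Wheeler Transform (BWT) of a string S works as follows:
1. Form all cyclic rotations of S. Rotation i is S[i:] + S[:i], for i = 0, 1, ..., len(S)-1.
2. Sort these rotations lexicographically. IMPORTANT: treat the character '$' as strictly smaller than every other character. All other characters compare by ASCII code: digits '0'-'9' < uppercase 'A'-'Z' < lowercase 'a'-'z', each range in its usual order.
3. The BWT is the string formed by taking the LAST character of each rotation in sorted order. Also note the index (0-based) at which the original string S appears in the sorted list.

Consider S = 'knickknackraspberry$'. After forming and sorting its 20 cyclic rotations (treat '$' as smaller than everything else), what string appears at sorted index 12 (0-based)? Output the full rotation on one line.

Answer: nackraspberry$knickk

Derivation:
All 20 rotations (rotation i = S[i:]+S[:i]):
  rot[0] = knickknackraspberry$
  rot[1] = nickknackraspberry$k
  rot[2] = ickknackraspberry$kn
  rot[3] = ckknackraspberry$kni
  rot[4] = kknackraspberry$knic
  rot[5] = knackraspberry$knick
  rot[6] = nackraspberry$knickk
  rot[7] = ackraspberry$knickkn
  rot[8] = ckraspberry$knickkna
  rot[9] = kraspberry$knickknac
  rot[10] = raspberry$knickknack
  rot[11] = aspberry$knickknackr
  rot[12] = spberry$knickknackra
  rot[13] = pberry$knickknackras
  rot[14] = berry$knickknackrasp
  rot[15] = erry$knickknackraspb
  rot[16] = rry$knickknackraspbe
  rot[17] = ry$knickknackraspber
  rot[18] = y$knickknackraspberr
  rot[19] = $knickknackraspberry
Sorted (with $ < everything):
  sorted[0] = $knickknackraspberry
  sorted[1] = ackraspberry$knickkn
  sorted[2] = aspberry$knickknackr
  sorted[3] = berry$knickknackrasp
  sorted[4] = ckknackraspberry$kni
  sorted[5] = ckraspberry$knickkna
  sorted[6] = erry$knickknackraspb
  sorted[7] = ickknackraspberry$kn
  sorted[8] = kknackraspberry$knic
  sorted[9] = knackraspberry$knick
  sorted[10] = knickknackraspberry$
  sorted[11] = kraspberry$knickknac
  sorted[12] = nackraspberry$knickk
  sorted[13] = nickknackraspberry$k
  sorted[14] = pberry$knickknackras
  sorted[15] = raspberry$knickknack
  sorted[16] = rry$knickknackraspbe
  sorted[17] = ry$knickknackraspber
  sorted[18] = spberry$knickknackra
  sorted[19] = y$knickknackraspberr
sorted[12] = nackraspberry$knickk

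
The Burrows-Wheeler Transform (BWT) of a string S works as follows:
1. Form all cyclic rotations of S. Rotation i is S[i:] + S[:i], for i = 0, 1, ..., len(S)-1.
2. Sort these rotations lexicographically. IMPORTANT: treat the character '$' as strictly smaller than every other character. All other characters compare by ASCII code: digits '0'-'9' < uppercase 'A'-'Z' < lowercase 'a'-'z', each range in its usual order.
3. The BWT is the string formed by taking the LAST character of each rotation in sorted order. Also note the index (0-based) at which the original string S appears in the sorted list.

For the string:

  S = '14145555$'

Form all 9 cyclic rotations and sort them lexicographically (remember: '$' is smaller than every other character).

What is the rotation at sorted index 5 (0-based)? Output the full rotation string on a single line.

Answer: 5$1414555

Derivation:
All 9 rotations (rotation i = S[i:]+S[:i]):
  rot[0] = 14145555$
  rot[1] = 4145555$1
  rot[2] = 145555$14
  rot[3] = 45555$141
  rot[4] = 5555$1414
  rot[5] = 555$14145
  rot[6] = 55$141455
  rot[7] = 5$1414555
  rot[8] = $14145555
Sorted (with $ < everything):
  sorted[0] = $14145555
  sorted[1] = 14145555$
  sorted[2] = 145555$14
  sorted[3] = 4145555$1
  sorted[4] = 45555$141
  sorted[5] = 5$1414555
  sorted[6] = 55$141455
  sorted[7] = 555$14145
  sorted[8] = 5555$1414
sorted[5] = 5$1414555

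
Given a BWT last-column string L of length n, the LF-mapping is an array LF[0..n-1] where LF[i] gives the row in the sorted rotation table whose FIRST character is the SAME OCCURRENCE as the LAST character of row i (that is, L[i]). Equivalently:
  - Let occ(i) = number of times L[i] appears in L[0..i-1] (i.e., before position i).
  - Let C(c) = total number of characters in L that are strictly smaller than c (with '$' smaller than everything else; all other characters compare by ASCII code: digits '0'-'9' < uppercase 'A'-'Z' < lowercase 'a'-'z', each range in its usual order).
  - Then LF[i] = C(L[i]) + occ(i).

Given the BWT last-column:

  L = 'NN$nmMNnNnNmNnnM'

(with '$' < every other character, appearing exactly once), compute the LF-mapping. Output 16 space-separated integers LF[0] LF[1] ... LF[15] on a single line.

Char counts: '$':1, 'M':2, 'N':6, 'm':2, 'n':5
C (first-col start): C('$')=0, C('M')=1, C('N')=3, C('m')=9, C('n')=11
L[0]='N': occ=0, LF[0]=C('N')+0=3+0=3
L[1]='N': occ=1, LF[1]=C('N')+1=3+1=4
L[2]='$': occ=0, LF[2]=C('$')+0=0+0=0
L[3]='n': occ=0, LF[3]=C('n')+0=11+0=11
L[4]='m': occ=0, LF[4]=C('m')+0=9+0=9
L[5]='M': occ=0, LF[5]=C('M')+0=1+0=1
L[6]='N': occ=2, LF[6]=C('N')+2=3+2=5
L[7]='n': occ=1, LF[7]=C('n')+1=11+1=12
L[8]='N': occ=3, LF[8]=C('N')+3=3+3=6
L[9]='n': occ=2, LF[9]=C('n')+2=11+2=13
L[10]='N': occ=4, LF[10]=C('N')+4=3+4=7
L[11]='m': occ=1, LF[11]=C('m')+1=9+1=10
L[12]='N': occ=5, LF[12]=C('N')+5=3+5=8
L[13]='n': occ=3, LF[13]=C('n')+3=11+3=14
L[14]='n': occ=4, LF[14]=C('n')+4=11+4=15
L[15]='M': occ=1, LF[15]=C('M')+1=1+1=2

Answer: 3 4 0 11 9 1 5 12 6 13 7 10 8 14 15 2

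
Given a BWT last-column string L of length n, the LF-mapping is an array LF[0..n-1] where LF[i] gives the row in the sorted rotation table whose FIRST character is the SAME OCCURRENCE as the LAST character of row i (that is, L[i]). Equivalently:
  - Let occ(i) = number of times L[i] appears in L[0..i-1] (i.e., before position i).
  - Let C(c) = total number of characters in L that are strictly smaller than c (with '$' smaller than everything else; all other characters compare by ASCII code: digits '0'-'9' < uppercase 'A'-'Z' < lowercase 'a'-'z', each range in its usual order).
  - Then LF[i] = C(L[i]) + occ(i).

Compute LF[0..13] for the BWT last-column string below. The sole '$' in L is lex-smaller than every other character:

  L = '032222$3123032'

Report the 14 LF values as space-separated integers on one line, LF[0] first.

Char counts: '$':1, '0':2, '1':1, '2':6, '3':4
C (first-col start): C('$')=0, C('0')=1, C('1')=3, C('2')=4, C('3')=10
L[0]='0': occ=0, LF[0]=C('0')+0=1+0=1
L[1]='3': occ=0, LF[1]=C('3')+0=10+0=10
L[2]='2': occ=0, LF[2]=C('2')+0=4+0=4
L[3]='2': occ=1, LF[3]=C('2')+1=4+1=5
L[4]='2': occ=2, LF[4]=C('2')+2=4+2=6
L[5]='2': occ=3, LF[5]=C('2')+3=4+3=7
L[6]='$': occ=0, LF[6]=C('$')+0=0+0=0
L[7]='3': occ=1, LF[7]=C('3')+1=10+1=11
L[8]='1': occ=0, LF[8]=C('1')+0=3+0=3
L[9]='2': occ=4, LF[9]=C('2')+4=4+4=8
L[10]='3': occ=2, LF[10]=C('3')+2=10+2=12
L[11]='0': occ=1, LF[11]=C('0')+1=1+1=2
L[12]='3': occ=3, LF[12]=C('3')+3=10+3=13
L[13]='2': occ=5, LF[13]=C('2')+5=4+5=9

Answer: 1 10 4 5 6 7 0 11 3 8 12 2 13 9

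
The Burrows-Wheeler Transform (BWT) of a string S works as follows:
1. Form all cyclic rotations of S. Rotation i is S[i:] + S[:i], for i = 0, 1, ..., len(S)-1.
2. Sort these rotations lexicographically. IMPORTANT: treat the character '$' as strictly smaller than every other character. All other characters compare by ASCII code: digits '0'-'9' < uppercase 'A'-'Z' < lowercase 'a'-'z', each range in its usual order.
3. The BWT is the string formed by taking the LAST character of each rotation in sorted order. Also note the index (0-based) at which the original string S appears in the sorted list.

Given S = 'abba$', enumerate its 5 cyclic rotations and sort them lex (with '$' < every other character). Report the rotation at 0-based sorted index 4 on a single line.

All 5 rotations (rotation i = S[i:]+S[:i]):
  rot[0] = abba$
  rot[1] = bba$a
  rot[2] = ba$ab
  rot[3] = a$abb
  rot[4] = $abba
Sorted (with $ < everything):
  sorted[0] = $abba
  sorted[1] = a$abb
  sorted[2] = abba$
  sorted[3] = ba$ab
  sorted[4] = bba$a
sorted[4] = bba$a

Answer: bba$a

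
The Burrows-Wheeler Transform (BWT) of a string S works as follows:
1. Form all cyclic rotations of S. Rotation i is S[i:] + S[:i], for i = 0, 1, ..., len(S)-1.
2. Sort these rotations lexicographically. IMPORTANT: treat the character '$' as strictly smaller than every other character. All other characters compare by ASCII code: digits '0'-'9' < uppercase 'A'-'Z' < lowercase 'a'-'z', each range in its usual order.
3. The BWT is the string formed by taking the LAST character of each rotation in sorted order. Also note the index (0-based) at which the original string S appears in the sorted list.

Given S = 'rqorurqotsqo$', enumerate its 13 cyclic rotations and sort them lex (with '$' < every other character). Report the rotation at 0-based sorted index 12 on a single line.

Answer: urqotsqo$rqor

Derivation:
All 13 rotations (rotation i = S[i:]+S[:i]):
  rot[0] = rqorurqotsqo$
  rot[1] = qorurqotsqo$r
  rot[2] = orurqotsqo$rq
  rot[3] = rurqotsqo$rqo
  rot[4] = urqotsqo$rqor
  rot[5] = rqotsqo$rqoru
  rot[6] = qotsqo$rqorur
  rot[7] = otsqo$rqorurq
  rot[8] = tsqo$rqorurqo
  rot[9] = sqo$rqorurqot
  rot[10] = qo$rqorurqots
  rot[11] = o$rqorurqotsq
  rot[12] = $rqorurqotsqo
Sorted (with $ < everything):
  sorted[0] = $rqorurqotsqo
  sorted[1] = o$rqorurqotsq
  sorted[2] = orurqotsqo$rq
  sorted[3] = otsqo$rqorurq
  sorted[4] = qo$rqorurqots
  sorted[5] = qorurqotsqo$r
  sorted[6] = qotsqo$rqorur
  sorted[7] = rqorurqotsqo$
  sorted[8] = rqotsqo$rqoru
  sorted[9] = rurqotsqo$rqo
  sorted[10] = sqo$rqorurqot
  sorted[11] = tsqo$rqorurqo
  sorted[12] = urqotsqo$rqor
sorted[12] = urqotsqo$rqor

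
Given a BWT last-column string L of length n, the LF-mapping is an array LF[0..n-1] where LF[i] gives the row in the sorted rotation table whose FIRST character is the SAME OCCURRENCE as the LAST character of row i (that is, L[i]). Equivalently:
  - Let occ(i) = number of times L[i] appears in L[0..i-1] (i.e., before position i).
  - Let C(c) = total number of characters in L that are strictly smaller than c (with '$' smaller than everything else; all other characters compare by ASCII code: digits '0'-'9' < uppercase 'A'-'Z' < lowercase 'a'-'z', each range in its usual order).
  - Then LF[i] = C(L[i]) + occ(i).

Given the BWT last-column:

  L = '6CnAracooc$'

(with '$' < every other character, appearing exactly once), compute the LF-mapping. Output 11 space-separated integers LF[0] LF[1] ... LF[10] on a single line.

Char counts: '$':1, '6':1, 'A':1, 'C':1, 'a':1, 'c':2, 'n':1, 'o':2, 'r':1
C (first-col start): C('$')=0, C('6')=1, C('A')=2, C('C')=3, C('a')=4, C('c')=5, C('n')=7, C('o')=8, C('r')=10
L[0]='6': occ=0, LF[0]=C('6')+0=1+0=1
L[1]='C': occ=0, LF[1]=C('C')+0=3+0=3
L[2]='n': occ=0, LF[2]=C('n')+0=7+0=7
L[3]='A': occ=0, LF[3]=C('A')+0=2+0=2
L[4]='r': occ=0, LF[4]=C('r')+0=10+0=10
L[5]='a': occ=0, LF[5]=C('a')+0=4+0=4
L[6]='c': occ=0, LF[6]=C('c')+0=5+0=5
L[7]='o': occ=0, LF[7]=C('o')+0=8+0=8
L[8]='o': occ=1, LF[8]=C('o')+1=8+1=9
L[9]='c': occ=1, LF[9]=C('c')+1=5+1=6
L[10]='$': occ=0, LF[10]=C('$')+0=0+0=0

Answer: 1 3 7 2 10 4 5 8 9 6 0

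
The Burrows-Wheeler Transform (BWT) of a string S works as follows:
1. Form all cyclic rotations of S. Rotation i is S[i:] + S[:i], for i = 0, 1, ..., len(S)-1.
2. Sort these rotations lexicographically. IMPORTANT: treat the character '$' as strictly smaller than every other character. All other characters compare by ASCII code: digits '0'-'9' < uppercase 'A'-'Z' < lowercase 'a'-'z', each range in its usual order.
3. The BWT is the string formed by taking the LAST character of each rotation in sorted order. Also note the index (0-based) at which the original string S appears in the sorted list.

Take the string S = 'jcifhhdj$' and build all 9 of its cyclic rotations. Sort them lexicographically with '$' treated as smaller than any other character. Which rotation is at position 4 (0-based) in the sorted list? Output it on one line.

All 9 rotations (rotation i = S[i:]+S[:i]):
  rot[0] = jcifhhdj$
  rot[1] = cifhhdj$j
  rot[2] = ifhhdj$jc
  rot[3] = fhhdj$jci
  rot[4] = hhdj$jcif
  rot[5] = hdj$jcifh
  rot[6] = dj$jcifhh
  rot[7] = j$jcifhhd
  rot[8] = $jcifhhdj
Sorted (with $ < everything):
  sorted[0] = $jcifhhdj
  sorted[1] = cifhhdj$j
  sorted[2] = dj$jcifhh
  sorted[3] = fhhdj$jci
  sorted[4] = hdj$jcifh
  sorted[5] = hhdj$jcif
  sorted[6] = ifhhdj$jc
  sorted[7] = j$jcifhhd
  sorted[8] = jcifhhdj$
sorted[4] = hdj$jcifh

Answer: hdj$jcifh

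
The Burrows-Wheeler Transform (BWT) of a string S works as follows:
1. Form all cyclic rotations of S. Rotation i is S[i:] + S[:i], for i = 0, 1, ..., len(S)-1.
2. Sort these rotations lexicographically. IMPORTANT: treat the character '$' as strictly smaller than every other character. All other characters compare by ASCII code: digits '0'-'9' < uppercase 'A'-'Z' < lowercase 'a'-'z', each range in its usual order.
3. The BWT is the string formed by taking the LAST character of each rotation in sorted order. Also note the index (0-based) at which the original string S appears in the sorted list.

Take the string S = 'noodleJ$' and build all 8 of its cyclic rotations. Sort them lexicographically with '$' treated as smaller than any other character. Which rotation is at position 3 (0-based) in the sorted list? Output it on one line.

Answer: eJ$noodl

Derivation:
All 8 rotations (rotation i = S[i:]+S[:i]):
  rot[0] = noodleJ$
  rot[1] = oodleJ$n
  rot[2] = odleJ$no
  rot[3] = dleJ$noo
  rot[4] = leJ$nood
  rot[5] = eJ$noodl
  rot[6] = J$noodle
  rot[7] = $noodleJ
Sorted (with $ < everything):
  sorted[0] = $noodleJ
  sorted[1] = J$noodle
  sorted[2] = dleJ$noo
  sorted[3] = eJ$noodl
  sorted[4] = leJ$nood
  sorted[5] = noodleJ$
  sorted[6] = odleJ$no
  sorted[7] = oodleJ$n
sorted[3] = eJ$noodl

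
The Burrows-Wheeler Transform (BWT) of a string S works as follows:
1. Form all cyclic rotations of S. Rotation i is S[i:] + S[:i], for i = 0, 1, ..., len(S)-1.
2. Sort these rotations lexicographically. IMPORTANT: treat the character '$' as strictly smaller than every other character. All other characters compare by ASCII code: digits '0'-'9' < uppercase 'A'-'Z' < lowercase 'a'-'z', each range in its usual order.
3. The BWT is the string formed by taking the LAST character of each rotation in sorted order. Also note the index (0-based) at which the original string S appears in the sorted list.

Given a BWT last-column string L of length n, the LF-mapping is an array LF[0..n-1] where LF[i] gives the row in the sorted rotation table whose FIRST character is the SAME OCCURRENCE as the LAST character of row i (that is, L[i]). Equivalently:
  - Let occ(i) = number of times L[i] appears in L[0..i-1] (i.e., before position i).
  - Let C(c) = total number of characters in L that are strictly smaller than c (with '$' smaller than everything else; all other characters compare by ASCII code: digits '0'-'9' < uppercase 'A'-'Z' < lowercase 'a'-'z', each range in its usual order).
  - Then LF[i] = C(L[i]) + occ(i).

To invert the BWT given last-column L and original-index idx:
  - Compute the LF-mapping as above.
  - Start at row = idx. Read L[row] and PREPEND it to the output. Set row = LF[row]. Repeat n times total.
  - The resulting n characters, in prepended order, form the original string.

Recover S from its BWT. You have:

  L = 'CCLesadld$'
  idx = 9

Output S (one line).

LF mapping: 1 2 3 7 9 4 5 8 6 0
Walk LF starting at row 9, prepending L[row]:
  step 1: row=9, L[9]='$', prepend. Next row=LF[9]=0
  step 2: row=0, L[0]='C', prepend. Next row=LF[0]=1
  step 3: row=1, L[1]='C', prepend. Next row=LF[1]=2
  step 4: row=2, L[2]='L', prepend. Next row=LF[2]=3
  step 5: row=3, L[3]='e', prepend. Next row=LF[3]=7
  step 6: row=7, L[7]='l', prepend. Next row=LF[7]=8
  step 7: row=8, L[8]='d', prepend. Next row=LF[8]=6
  step 8: row=6, L[6]='d', prepend. Next row=LF[6]=5
  step 9: row=5, L[5]='a', prepend. Next row=LF[5]=4
  step 10: row=4, L[4]='s', prepend. Next row=LF[4]=9
Reversed output: saddleLCC$

Answer: saddleLCC$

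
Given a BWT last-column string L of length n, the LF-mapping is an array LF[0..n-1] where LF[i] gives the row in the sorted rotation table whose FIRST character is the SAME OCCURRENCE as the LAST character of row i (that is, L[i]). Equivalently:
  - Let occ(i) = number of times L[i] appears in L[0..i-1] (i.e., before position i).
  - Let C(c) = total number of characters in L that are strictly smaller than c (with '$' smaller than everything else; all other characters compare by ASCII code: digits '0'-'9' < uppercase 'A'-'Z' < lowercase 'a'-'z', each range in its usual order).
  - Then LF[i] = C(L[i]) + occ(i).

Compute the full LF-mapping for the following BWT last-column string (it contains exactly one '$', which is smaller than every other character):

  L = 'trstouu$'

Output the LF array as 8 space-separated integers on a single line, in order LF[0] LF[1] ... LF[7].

Char counts: '$':1, 'o':1, 'r':1, 's':1, 't':2, 'u':2
C (first-col start): C('$')=0, C('o')=1, C('r')=2, C('s')=3, C('t')=4, C('u')=6
L[0]='t': occ=0, LF[0]=C('t')+0=4+0=4
L[1]='r': occ=0, LF[1]=C('r')+0=2+0=2
L[2]='s': occ=0, LF[2]=C('s')+0=3+0=3
L[3]='t': occ=1, LF[3]=C('t')+1=4+1=5
L[4]='o': occ=0, LF[4]=C('o')+0=1+0=1
L[5]='u': occ=0, LF[5]=C('u')+0=6+0=6
L[6]='u': occ=1, LF[6]=C('u')+1=6+1=7
L[7]='$': occ=0, LF[7]=C('$')+0=0+0=0

Answer: 4 2 3 5 1 6 7 0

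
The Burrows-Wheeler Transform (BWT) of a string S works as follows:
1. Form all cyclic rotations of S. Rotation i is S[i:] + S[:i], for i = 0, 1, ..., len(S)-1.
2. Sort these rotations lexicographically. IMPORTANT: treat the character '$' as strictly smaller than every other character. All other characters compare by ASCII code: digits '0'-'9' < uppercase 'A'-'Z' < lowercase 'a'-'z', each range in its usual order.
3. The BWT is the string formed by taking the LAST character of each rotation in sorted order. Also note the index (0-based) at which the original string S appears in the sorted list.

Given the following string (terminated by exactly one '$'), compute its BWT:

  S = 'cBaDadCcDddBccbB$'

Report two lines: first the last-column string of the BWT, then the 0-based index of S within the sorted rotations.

Answer: BbcddacBDc$CcBdaD
10

Derivation:
All 17 rotations (rotation i = S[i:]+S[:i]):
  rot[0] = cBaDadCcDddBccbB$
  rot[1] = BaDadCcDddBccbB$c
  rot[2] = aDadCcDddBccbB$cB
  rot[3] = DadCcDddBccbB$cBa
  rot[4] = adCcDddBccbB$cBaD
  rot[5] = dCcDddBccbB$cBaDa
  rot[6] = CcDddBccbB$cBaDad
  rot[7] = cDddBccbB$cBaDadC
  rot[8] = DddBccbB$cBaDadCc
  rot[9] = ddBccbB$cBaDadCcD
  rot[10] = dBccbB$cBaDadCcDd
  rot[11] = BccbB$cBaDadCcDdd
  rot[12] = ccbB$cBaDadCcDddB
  rot[13] = cbB$cBaDadCcDddBc
  rot[14] = bB$cBaDadCcDddBcc
  rot[15] = B$cBaDadCcDddBccb
  rot[16] = $cBaDadCcDddBccbB
Sorted (with $ < everything):
  sorted[0] = $cBaDadCcDddBccbB  (last char: 'B')
  sorted[1] = B$cBaDadCcDddBccb  (last char: 'b')
  sorted[2] = BaDadCcDddBccbB$c  (last char: 'c')
  sorted[3] = BccbB$cBaDadCcDdd  (last char: 'd')
  sorted[4] = CcDddBccbB$cBaDad  (last char: 'd')
  sorted[5] = DadCcDddBccbB$cBa  (last char: 'a')
  sorted[6] = DddBccbB$cBaDadCc  (last char: 'c')
  sorted[7] = aDadCcDddBccbB$cB  (last char: 'B')
  sorted[8] = adCcDddBccbB$cBaD  (last char: 'D')
  sorted[9] = bB$cBaDadCcDddBcc  (last char: 'c')
  sorted[10] = cBaDadCcDddBccbB$  (last char: '$')
  sorted[11] = cDddBccbB$cBaDadC  (last char: 'C')
  sorted[12] = cbB$cBaDadCcDddBc  (last char: 'c')
  sorted[13] = ccbB$cBaDadCcDddB  (last char: 'B')
  sorted[14] = dBccbB$cBaDadCcDd  (last char: 'd')
  sorted[15] = dCcDddBccbB$cBaDa  (last char: 'a')
  sorted[16] = ddBccbB$cBaDadCcD  (last char: 'D')
Last column: BbcddacBDc$CcBdaD
Original string S is at sorted index 10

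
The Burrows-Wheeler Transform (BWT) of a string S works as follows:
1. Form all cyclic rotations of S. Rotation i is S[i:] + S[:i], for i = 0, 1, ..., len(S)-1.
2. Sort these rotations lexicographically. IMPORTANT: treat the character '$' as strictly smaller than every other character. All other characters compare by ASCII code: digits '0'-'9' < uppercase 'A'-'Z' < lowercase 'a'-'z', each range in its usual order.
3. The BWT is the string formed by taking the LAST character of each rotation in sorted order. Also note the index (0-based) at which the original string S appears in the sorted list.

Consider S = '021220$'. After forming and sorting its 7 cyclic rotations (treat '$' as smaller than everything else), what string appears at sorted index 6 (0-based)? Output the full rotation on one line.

Answer: 220$021

Derivation:
All 7 rotations (rotation i = S[i:]+S[:i]):
  rot[0] = 021220$
  rot[1] = 21220$0
  rot[2] = 1220$02
  rot[3] = 220$021
  rot[4] = 20$0212
  rot[5] = 0$02122
  rot[6] = $021220
Sorted (with $ < everything):
  sorted[0] = $021220
  sorted[1] = 0$02122
  sorted[2] = 021220$
  sorted[3] = 1220$02
  sorted[4] = 20$0212
  sorted[5] = 21220$0
  sorted[6] = 220$021
sorted[6] = 220$021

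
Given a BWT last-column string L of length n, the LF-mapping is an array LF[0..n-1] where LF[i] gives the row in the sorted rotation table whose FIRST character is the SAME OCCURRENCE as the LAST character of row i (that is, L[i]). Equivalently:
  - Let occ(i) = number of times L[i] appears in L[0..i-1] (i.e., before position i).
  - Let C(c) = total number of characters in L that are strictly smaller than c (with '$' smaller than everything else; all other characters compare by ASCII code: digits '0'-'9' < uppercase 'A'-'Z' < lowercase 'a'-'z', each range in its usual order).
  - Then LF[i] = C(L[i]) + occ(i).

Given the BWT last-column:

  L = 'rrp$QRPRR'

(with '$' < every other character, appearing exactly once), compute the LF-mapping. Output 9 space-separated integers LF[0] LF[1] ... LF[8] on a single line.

Char counts: '$':1, 'P':1, 'Q':1, 'R':3, 'p':1, 'r':2
C (first-col start): C('$')=0, C('P')=1, C('Q')=2, C('R')=3, C('p')=6, C('r')=7
L[0]='r': occ=0, LF[0]=C('r')+0=7+0=7
L[1]='r': occ=1, LF[1]=C('r')+1=7+1=8
L[2]='p': occ=0, LF[2]=C('p')+0=6+0=6
L[3]='$': occ=0, LF[3]=C('$')+0=0+0=0
L[4]='Q': occ=0, LF[4]=C('Q')+0=2+0=2
L[5]='R': occ=0, LF[5]=C('R')+0=3+0=3
L[6]='P': occ=0, LF[6]=C('P')+0=1+0=1
L[7]='R': occ=1, LF[7]=C('R')+1=3+1=4
L[8]='R': occ=2, LF[8]=C('R')+2=3+2=5

Answer: 7 8 6 0 2 3 1 4 5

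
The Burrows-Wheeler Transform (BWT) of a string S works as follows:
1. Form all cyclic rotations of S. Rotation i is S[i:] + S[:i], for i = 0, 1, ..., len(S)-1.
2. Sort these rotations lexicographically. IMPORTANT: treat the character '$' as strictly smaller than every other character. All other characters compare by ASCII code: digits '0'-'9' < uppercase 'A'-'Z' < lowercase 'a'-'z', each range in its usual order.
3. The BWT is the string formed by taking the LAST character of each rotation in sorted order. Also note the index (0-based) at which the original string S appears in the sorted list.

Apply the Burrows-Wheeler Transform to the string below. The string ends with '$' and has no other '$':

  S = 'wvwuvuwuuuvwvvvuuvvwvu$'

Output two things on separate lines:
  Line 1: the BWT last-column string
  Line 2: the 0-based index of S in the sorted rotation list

Answer: uvwvuwuuvwvuvwuwvuuvvv$
22

Derivation:
All 23 rotations (rotation i = S[i:]+S[:i]):
  rot[0] = wvwuvuwuuuvwvvvuuvvwvu$
  rot[1] = vwuvuwuuuvwvvvuuvvwvu$w
  rot[2] = wuvuwuuuvwvvvuuvvwvu$wv
  rot[3] = uvuwuuuvwvvvuuvvwvu$wvw
  rot[4] = vuwuuuvwvvvuuvvwvu$wvwu
  rot[5] = uwuuuvwvvvuuvvwvu$wvwuv
  rot[6] = wuuuvwvvvuuvvwvu$wvwuvu
  rot[7] = uuuvwvvvuuvvwvu$wvwuvuw
  rot[8] = uuvwvvvuuvvwvu$wvwuvuwu
  rot[9] = uvwvvvuuvvwvu$wvwuvuwuu
  rot[10] = vwvvvuuvvwvu$wvwuvuwuuu
  rot[11] = wvvvuuvvwvu$wvwuvuwuuuv
  rot[12] = vvvuuvvwvu$wvwuvuwuuuvw
  rot[13] = vvuuvvwvu$wvwuvuwuuuvwv
  rot[14] = vuuvvwvu$wvwuvuwuuuvwvv
  rot[15] = uuvvwvu$wvwuvuwuuuvwvvv
  rot[16] = uvvwvu$wvwuvuwuuuvwvvvu
  rot[17] = vvwvu$wvwuvuwuuuvwvvvuu
  rot[18] = vwvu$wvwuvuwuuuvwvvvuuv
  rot[19] = wvu$wvwuvuwuuuvwvvvuuvv
  rot[20] = vu$wvwuvuwuuuvwvvvuuvvw
  rot[21] = u$wvwuvuwuuuvwvvvuuvvwv
  rot[22] = $wvwuvuwuuuvwvvvuuvvwvu
Sorted (with $ < everything):
  sorted[0] = $wvwuvuwuuuvwvvvuuvvwvu  (last char: 'u')
  sorted[1] = u$wvwuvuwuuuvwvvvuuvvwv  (last char: 'v')
  sorted[2] = uuuvwvvvuuvvwvu$wvwuvuw  (last char: 'w')
  sorted[3] = uuvvwvu$wvwuvuwuuuvwvvv  (last char: 'v')
  sorted[4] = uuvwvvvuuvvwvu$wvwuvuwu  (last char: 'u')
  sorted[5] = uvuwuuuvwvvvuuvvwvu$wvw  (last char: 'w')
  sorted[6] = uvvwvu$wvwuvuwuuuvwvvvu  (last char: 'u')
  sorted[7] = uvwvvvuuvvwvu$wvwuvuwuu  (last char: 'u')
  sorted[8] = uwuuuvwvvvuuvvwvu$wvwuv  (last char: 'v')
  sorted[9] = vu$wvwuvuwuuuvwvvvuuvvw  (last char: 'w')
  sorted[10] = vuuvvwvu$wvwuvuwuuuvwvv  (last char: 'v')
  sorted[11] = vuwuuuvwvvvuuvvwvu$wvwu  (last char: 'u')
  sorted[12] = vvuuvvwvu$wvwuvuwuuuvwv  (last char: 'v')
  sorted[13] = vvvuuvvwvu$wvwuvuwuuuvw  (last char: 'w')
  sorted[14] = vvwvu$wvwuvuwuuuvwvvvuu  (last char: 'u')
  sorted[15] = vwuvuwuuuvwvvvuuvvwvu$w  (last char: 'w')
  sorted[16] = vwvu$wvwuvuwuuuvwvvvuuv  (last char: 'v')
  sorted[17] = vwvvvuuvvwvu$wvwuvuwuuu  (last char: 'u')
  sorted[18] = wuuuvwvvvuuvvwvu$wvwuvu  (last char: 'u')
  sorted[19] = wuvuwuuuvwvvvuuvvwvu$wv  (last char: 'v')
  sorted[20] = wvu$wvwuvuwuuuvwvvvuuvv  (last char: 'v')
  sorted[21] = wvvvuuvvwvu$wvwuvuwuuuv  (last char: 'v')
  sorted[22] = wvwuvuwuuuvwvvvuuvvwvu$  (last char: '$')
Last column: uvwvuwuuvwvuvwuwvuuvvv$
Original string S is at sorted index 22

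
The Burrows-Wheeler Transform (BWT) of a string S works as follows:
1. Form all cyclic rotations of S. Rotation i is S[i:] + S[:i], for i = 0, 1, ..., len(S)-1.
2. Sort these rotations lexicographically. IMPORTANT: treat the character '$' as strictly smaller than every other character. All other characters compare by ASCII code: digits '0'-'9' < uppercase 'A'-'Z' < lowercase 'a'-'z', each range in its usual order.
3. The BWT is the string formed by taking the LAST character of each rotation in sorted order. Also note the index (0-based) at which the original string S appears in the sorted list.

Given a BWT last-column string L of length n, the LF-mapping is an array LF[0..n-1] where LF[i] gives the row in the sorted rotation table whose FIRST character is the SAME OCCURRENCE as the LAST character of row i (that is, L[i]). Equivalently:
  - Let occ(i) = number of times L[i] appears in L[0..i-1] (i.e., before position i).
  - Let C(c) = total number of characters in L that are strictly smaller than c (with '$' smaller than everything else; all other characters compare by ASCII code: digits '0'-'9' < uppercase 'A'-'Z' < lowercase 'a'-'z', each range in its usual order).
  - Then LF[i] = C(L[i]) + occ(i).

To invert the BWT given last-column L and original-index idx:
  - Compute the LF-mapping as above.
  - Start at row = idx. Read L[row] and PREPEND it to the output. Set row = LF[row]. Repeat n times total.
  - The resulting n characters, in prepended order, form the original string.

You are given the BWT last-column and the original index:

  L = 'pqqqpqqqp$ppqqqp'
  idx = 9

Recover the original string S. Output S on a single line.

Answer: qpqppqpqpqqqqqp$

Derivation:
LF mapping: 1 7 8 9 2 10 11 12 3 0 4 5 13 14 15 6
Walk LF starting at row 9, prepending L[row]:
  step 1: row=9, L[9]='$', prepend. Next row=LF[9]=0
  step 2: row=0, L[0]='p', prepend. Next row=LF[0]=1
  step 3: row=1, L[1]='q', prepend. Next row=LF[1]=7
  step 4: row=7, L[7]='q', prepend. Next row=LF[7]=12
  step 5: row=12, L[12]='q', prepend. Next row=LF[12]=13
  step 6: row=13, L[13]='q', prepend. Next row=LF[13]=14
  step 7: row=14, L[14]='q', prepend. Next row=LF[14]=15
  step 8: row=15, L[15]='p', prepend. Next row=LF[15]=6
  step 9: row=6, L[6]='q', prepend. Next row=LF[6]=11
  step 10: row=11, L[11]='p', prepend. Next row=LF[11]=5
  step 11: row=5, L[5]='q', prepend. Next row=LF[5]=10
  step 12: row=10, L[10]='p', prepend. Next row=LF[10]=4
  step 13: row=4, L[4]='p', prepend. Next row=LF[4]=2
  step 14: row=2, L[2]='q', prepend. Next row=LF[2]=8
  step 15: row=8, L[8]='p', prepend. Next row=LF[8]=3
  step 16: row=3, L[3]='q', prepend. Next row=LF[3]=9
Reversed output: qpqppqpqpqqqqqp$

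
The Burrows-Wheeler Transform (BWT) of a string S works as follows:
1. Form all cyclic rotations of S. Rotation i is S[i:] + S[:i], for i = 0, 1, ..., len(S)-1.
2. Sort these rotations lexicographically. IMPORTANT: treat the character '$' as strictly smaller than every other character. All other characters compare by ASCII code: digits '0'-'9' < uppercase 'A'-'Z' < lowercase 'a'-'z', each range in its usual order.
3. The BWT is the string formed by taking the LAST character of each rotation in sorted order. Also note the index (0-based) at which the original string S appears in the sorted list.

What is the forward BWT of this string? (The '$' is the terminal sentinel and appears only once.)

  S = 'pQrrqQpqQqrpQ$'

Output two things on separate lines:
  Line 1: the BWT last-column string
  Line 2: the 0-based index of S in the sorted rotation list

Answer: Qpqqpr$QrpQqrQ
6

Derivation:
All 14 rotations (rotation i = S[i:]+S[:i]):
  rot[0] = pQrrqQpqQqrpQ$
  rot[1] = QrrqQpqQqrpQ$p
  rot[2] = rrqQpqQqrpQ$pQ
  rot[3] = rqQpqQqrpQ$pQr
  rot[4] = qQpqQqrpQ$pQrr
  rot[5] = QpqQqrpQ$pQrrq
  rot[6] = pqQqrpQ$pQrrqQ
  rot[7] = qQqrpQ$pQrrqQp
  rot[8] = QqrpQ$pQrrqQpq
  rot[9] = qrpQ$pQrrqQpqQ
  rot[10] = rpQ$pQrrqQpqQq
  rot[11] = pQ$pQrrqQpqQqr
  rot[12] = Q$pQrrqQpqQqrp
  rot[13] = $pQrrqQpqQqrpQ
Sorted (with $ < everything):
  sorted[0] = $pQrrqQpqQqrpQ  (last char: 'Q')
  sorted[1] = Q$pQrrqQpqQqrp  (last char: 'p')
  sorted[2] = QpqQqrpQ$pQrrq  (last char: 'q')
  sorted[3] = QqrpQ$pQrrqQpq  (last char: 'q')
  sorted[4] = QrrqQpqQqrpQ$p  (last char: 'p')
  sorted[5] = pQ$pQrrqQpqQqr  (last char: 'r')
  sorted[6] = pQrrqQpqQqrpQ$  (last char: '$')
  sorted[7] = pqQqrpQ$pQrrqQ  (last char: 'Q')
  sorted[8] = qQpqQqrpQ$pQrr  (last char: 'r')
  sorted[9] = qQqrpQ$pQrrqQp  (last char: 'p')
  sorted[10] = qrpQ$pQrrqQpqQ  (last char: 'Q')
  sorted[11] = rpQ$pQrrqQpqQq  (last char: 'q')
  sorted[12] = rqQpqQqrpQ$pQr  (last char: 'r')
  sorted[13] = rrqQpqQqrpQ$pQ  (last char: 'Q')
Last column: Qpqqpr$QrpQqrQ
Original string S is at sorted index 6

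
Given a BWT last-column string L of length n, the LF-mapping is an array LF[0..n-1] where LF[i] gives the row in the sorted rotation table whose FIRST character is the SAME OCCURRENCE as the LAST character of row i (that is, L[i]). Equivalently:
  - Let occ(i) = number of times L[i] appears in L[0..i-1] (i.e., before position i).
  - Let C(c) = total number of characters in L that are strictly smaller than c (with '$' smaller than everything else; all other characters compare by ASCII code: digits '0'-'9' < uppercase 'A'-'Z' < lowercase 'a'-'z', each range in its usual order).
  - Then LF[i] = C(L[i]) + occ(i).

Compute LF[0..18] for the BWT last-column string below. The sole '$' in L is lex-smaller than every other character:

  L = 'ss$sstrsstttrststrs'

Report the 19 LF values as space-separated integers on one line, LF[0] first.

Char counts: '$':1, 'r':3, 's':9, 't':6
C (first-col start): C('$')=0, C('r')=1, C('s')=4, C('t')=13
L[0]='s': occ=0, LF[0]=C('s')+0=4+0=4
L[1]='s': occ=1, LF[1]=C('s')+1=4+1=5
L[2]='$': occ=0, LF[2]=C('$')+0=0+0=0
L[3]='s': occ=2, LF[3]=C('s')+2=4+2=6
L[4]='s': occ=3, LF[4]=C('s')+3=4+3=7
L[5]='t': occ=0, LF[5]=C('t')+0=13+0=13
L[6]='r': occ=0, LF[6]=C('r')+0=1+0=1
L[7]='s': occ=4, LF[7]=C('s')+4=4+4=8
L[8]='s': occ=5, LF[8]=C('s')+5=4+5=9
L[9]='t': occ=1, LF[9]=C('t')+1=13+1=14
L[10]='t': occ=2, LF[10]=C('t')+2=13+2=15
L[11]='t': occ=3, LF[11]=C('t')+3=13+3=16
L[12]='r': occ=1, LF[12]=C('r')+1=1+1=2
L[13]='s': occ=6, LF[13]=C('s')+6=4+6=10
L[14]='t': occ=4, LF[14]=C('t')+4=13+4=17
L[15]='s': occ=7, LF[15]=C('s')+7=4+7=11
L[16]='t': occ=5, LF[16]=C('t')+5=13+5=18
L[17]='r': occ=2, LF[17]=C('r')+2=1+2=3
L[18]='s': occ=8, LF[18]=C('s')+8=4+8=12

Answer: 4 5 0 6 7 13 1 8 9 14 15 16 2 10 17 11 18 3 12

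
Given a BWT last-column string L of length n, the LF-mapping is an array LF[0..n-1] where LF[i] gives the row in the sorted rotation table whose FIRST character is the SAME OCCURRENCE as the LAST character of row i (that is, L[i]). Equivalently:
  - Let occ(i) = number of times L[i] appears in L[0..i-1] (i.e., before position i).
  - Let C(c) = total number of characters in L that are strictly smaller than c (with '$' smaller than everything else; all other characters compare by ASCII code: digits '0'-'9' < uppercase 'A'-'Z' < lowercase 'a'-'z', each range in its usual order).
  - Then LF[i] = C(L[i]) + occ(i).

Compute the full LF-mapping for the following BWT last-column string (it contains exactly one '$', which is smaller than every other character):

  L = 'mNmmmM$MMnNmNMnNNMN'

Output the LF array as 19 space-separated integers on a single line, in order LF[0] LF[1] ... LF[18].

Char counts: '$':1, 'M':5, 'N':6, 'm':5, 'n':2
C (first-col start): C('$')=0, C('M')=1, C('N')=6, C('m')=12, C('n')=17
L[0]='m': occ=0, LF[0]=C('m')+0=12+0=12
L[1]='N': occ=0, LF[1]=C('N')+0=6+0=6
L[2]='m': occ=1, LF[2]=C('m')+1=12+1=13
L[3]='m': occ=2, LF[3]=C('m')+2=12+2=14
L[4]='m': occ=3, LF[4]=C('m')+3=12+3=15
L[5]='M': occ=0, LF[5]=C('M')+0=1+0=1
L[6]='$': occ=0, LF[6]=C('$')+0=0+0=0
L[7]='M': occ=1, LF[7]=C('M')+1=1+1=2
L[8]='M': occ=2, LF[8]=C('M')+2=1+2=3
L[9]='n': occ=0, LF[9]=C('n')+0=17+0=17
L[10]='N': occ=1, LF[10]=C('N')+1=6+1=7
L[11]='m': occ=4, LF[11]=C('m')+4=12+4=16
L[12]='N': occ=2, LF[12]=C('N')+2=6+2=8
L[13]='M': occ=3, LF[13]=C('M')+3=1+3=4
L[14]='n': occ=1, LF[14]=C('n')+1=17+1=18
L[15]='N': occ=3, LF[15]=C('N')+3=6+3=9
L[16]='N': occ=4, LF[16]=C('N')+4=6+4=10
L[17]='M': occ=4, LF[17]=C('M')+4=1+4=5
L[18]='N': occ=5, LF[18]=C('N')+5=6+5=11

Answer: 12 6 13 14 15 1 0 2 3 17 7 16 8 4 18 9 10 5 11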